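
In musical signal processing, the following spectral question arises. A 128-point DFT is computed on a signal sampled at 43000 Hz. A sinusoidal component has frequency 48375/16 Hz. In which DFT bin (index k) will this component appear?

DFT frequency resolution = f_s/N = 43000/128 = 5375/16 Hz
Bin index k = f_signal / resolution = 48375/16 / 5375/16 = 9
The signal frequency 48375/16 Hz falls in DFT bin k = 9.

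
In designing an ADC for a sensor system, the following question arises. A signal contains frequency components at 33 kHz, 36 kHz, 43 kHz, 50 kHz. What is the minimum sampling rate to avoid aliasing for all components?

The highest frequency component is f_max = 50 kHz.
Nyquist rate = 2 * f_max = 2 * 50 kHz = 100 kHz.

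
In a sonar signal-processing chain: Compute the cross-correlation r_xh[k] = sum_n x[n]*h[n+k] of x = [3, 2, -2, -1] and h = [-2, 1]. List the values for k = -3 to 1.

Both sequences indexed from 0 and zero outside their support.
Lags with overlap: k = -3 to 1.
  r_xh[-3] = x[3]*h[0] = 2
  r_xh[-2] = x[2]*h[0] + x[3]*h[1] = 3
  r_xh[-1] = x[1]*h[0] + x[2]*h[1] = -6
  r_xh[0] = x[0]*h[0] + x[1]*h[1] = -4
  r_xh[1] = x[0]*h[1] = 3
r_xh = [2, 3, -6, -4, 3] (for k = -3, ..., 1)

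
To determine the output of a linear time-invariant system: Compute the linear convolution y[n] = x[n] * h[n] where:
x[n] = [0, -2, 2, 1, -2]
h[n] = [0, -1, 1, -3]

y[n] = sum_k x[k]*h[n-k]. Output length = len(x) + len(h) - 1 = 5 + 4 - 1 = 8.
y[0] = 0*0 = 0
y[1] = -2*0 + 0*-1 = 0
y[2] = 2*0 + -2*-1 + 0*1 = 2
y[3] = 1*0 + 2*-1 + -2*1 + 0*-3 = -4
y[4] = -2*0 + 1*-1 + 2*1 + -2*-3 = 7
y[5] = -2*-1 + 1*1 + 2*-3 = -3
y[6] = -2*1 + 1*-3 = -5
y[7] = -2*-3 = 6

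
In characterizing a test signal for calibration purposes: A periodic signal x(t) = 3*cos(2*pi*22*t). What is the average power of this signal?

Average power of A*cos(wt) is A^2/2.
P = 3^2 / 2 = 9/2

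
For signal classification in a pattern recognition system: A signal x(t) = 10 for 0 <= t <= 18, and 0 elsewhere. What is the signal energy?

Energy = integral of |x(t)|^2 dt over the signal duration
= 10^2 * 18 = 100 * 18 = 1800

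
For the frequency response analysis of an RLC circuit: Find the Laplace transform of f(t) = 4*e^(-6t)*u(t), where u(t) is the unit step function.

Standard Laplace transform pair:
e^(-at)*u(t) <-> 1/(s+a)
With a = 6: L{4*e^(-6t)*u(t)} = 4/(s+6), ROC: Re(s) > -6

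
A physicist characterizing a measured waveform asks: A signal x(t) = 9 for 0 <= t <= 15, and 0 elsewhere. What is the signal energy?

Energy = integral of |x(t)|^2 dt over the signal duration
= 9^2 * 15 = 81 * 15 = 1215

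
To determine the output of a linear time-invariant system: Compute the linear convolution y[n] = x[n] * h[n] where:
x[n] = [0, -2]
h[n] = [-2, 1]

y[n] = sum_k x[k]*h[n-k]. Output length = len(x) + len(h) - 1 = 2 + 2 - 1 = 3.
y[0] = 0*-2 = 0
y[1] = -2*-2 + 0*1 = 4
y[2] = -2*1 = -2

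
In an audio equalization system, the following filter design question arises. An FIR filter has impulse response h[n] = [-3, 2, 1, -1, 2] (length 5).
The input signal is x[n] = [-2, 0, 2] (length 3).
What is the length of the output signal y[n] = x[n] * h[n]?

For linear convolution, the output length is:
len(y) = len(x) + len(h) - 1 = 3 + 5 - 1 = 7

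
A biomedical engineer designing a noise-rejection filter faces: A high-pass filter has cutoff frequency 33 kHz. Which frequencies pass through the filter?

A high-pass filter passes all frequencies above the cutoff frequency 33 kHz and attenuates lower frequencies.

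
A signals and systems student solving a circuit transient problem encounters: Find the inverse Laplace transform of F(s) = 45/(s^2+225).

Standard pair: w/(s^2+w^2) <-> sin(wt)*u(t)
Recognize w^2 = 225, so w = 15; numerator 45 = 3*15.
f(t) = 3*sin(15t)*u(t)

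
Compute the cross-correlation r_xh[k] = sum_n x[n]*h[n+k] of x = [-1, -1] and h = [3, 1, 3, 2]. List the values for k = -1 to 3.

Both sequences indexed from 0 and zero outside their support.
Lags with overlap: k = -1 to 3.
  r_xh[-1] = x[1]*h[0] = -3
  r_xh[0] = x[0]*h[0] + x[1]*h[1] = -4
  r_xh[1] = x[0]*h[1] + x[1]*h[2] = -4
  r_xh[2] = x[0]*h[2] + x[1]*h[3] = -5
  r_xh[3] = x[0]*h[3] = -2
r_xh = [-3, -4, -4, -5, -2] (for k = -1, ..., 3)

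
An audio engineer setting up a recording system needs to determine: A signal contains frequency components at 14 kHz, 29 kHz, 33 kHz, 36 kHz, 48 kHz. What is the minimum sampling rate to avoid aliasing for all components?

The highest frequency component is f_max = 48 kHz.
Nyquist rate = 2 * f_max = 2 * 48 kHz = 96 kHz.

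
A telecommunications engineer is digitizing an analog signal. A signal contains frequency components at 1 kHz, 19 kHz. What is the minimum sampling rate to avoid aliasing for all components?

The highest frequency component is f_max = 19 kHz.
Nyquist rate = 2 * f_max = 2 * 19 kHz = 38 kHz.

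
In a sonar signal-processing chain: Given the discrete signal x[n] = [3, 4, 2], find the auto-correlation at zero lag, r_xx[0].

The auto-correlation at zero lag r_xx[0] equals the signal energy.
r_xx[0] = sum of x[n]^2 = 3^2 + 4^2 + 2^2
= 9 + 16 + 4 = 29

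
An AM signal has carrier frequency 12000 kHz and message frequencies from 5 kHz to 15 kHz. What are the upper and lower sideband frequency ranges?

Upper sideband (USB) = fc + [fm_low, fm_high] = 12000 + [5, 15] = [12005, 12015] kHz
Lower sideband (LSB) = fc - [fm_high, fm_low] = 12000 - [15, 5] = [11985, 11995] kHz
Total occupied spectrum: 11985 kHz to 12015 kHz (plus carrier at 12000 kHz)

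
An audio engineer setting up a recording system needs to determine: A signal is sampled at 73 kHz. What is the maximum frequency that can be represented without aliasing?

The maximum frequency that can be represented without aliasing
is the Nyquist frequency: f_max = f_s / 2 = 73 kHz / 2 = 73/2 kHz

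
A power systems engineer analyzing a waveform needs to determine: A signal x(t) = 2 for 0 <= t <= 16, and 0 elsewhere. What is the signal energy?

Energy = integral of |x(t)|^2 dt over the signal duration
= 2^2 * 16 = 4 * 16 = 64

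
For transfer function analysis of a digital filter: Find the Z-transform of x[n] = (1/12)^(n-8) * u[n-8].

Time-shifting property: if X(z) = Z{x[n]}, then Z{x[n-d]} = z^(-d) * X(z)
X(z) = z/(z - 1/12) for x[n] = (1/12)^n * u[n]
Z{x[n-8]} = z^(-8) * z/(z - 1/12) = z^(-7)/(z - 1/12)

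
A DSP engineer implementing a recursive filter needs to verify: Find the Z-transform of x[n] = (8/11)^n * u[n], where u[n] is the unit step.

The Z-transform of a^n * u[n] is z/(z-a) for |z| > |a|.
Here a = 8/11, so X(z) = z/(z - (8/11)) = 11z/(11z - 8)
ROC: |z| > 8/11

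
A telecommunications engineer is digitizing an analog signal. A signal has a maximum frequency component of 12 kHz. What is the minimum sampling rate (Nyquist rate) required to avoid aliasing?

By the Nyquist-Shannon sampling theorem,
the minimum sampling rate (Nyquist rate) must be at least 2 * f_max.
Nyquist rate = 2 * 12 kHz = 24 kHz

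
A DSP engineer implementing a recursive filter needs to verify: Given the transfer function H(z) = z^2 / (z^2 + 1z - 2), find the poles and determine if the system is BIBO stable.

Poles are roots of the denominator: z^2 + 1z - 2 = 0.
Quadratic formula: z = [-(1) +/- sqrt((1)^2 - 4*(-2))] / 2
Discriminant = 1 + 8 = 9; sqrt = 3.
z = (-1 +/- 3) / 2 => z = 1 or z = -2.
|p1| = 2, |p2| = 1.
For BIBO stability, all poles must lie inside the unit circle (|p| < 1).
System is UNSTABLE since at least one |p| >= 1.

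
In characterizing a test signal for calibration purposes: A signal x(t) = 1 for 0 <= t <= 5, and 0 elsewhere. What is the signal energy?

Energy = integral of |x(t)|^2 dt over the signal duration
= 1^2 * 5 = 1 * 5 = 5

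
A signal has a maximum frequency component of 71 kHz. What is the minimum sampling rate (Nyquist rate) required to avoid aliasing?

By the Nyquist-Shannon sampling theorem,
the minimum sampling rate (Nyquist rate) must be at least 2 * f_max.
Nyquist rate = 2 * 71 kHz = 142 kHz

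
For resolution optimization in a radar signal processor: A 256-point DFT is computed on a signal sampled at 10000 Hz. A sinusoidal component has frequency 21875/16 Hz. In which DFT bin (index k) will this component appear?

DFT frequency resolution = f_s/N = 10000/256 = 625/16 Hz
Bin index k = f_signal / resolution = 21875/16 / 625/16 = 35
The signal frequency 21875/16 Hz falls in DFT bin k = 35.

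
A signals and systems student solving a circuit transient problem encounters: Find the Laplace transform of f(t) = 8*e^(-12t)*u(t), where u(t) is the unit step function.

Standard Laplace transform pair:
e^(-at)*u(t) <-> 1/(s+a)
With a = 12: L{8*e^(-12t)*u(t)} = 8/(s+12), ROC: Re(s) > -12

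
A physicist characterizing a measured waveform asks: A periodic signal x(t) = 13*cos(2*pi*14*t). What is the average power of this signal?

Average power of A*cos(wt) is A^2/2.
P = 13^2 / 2 = 169/2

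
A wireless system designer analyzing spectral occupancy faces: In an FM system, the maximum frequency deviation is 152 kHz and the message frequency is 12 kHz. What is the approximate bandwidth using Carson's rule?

Carson's rule: BW = 2*(delta_f + f_m)
= 2*(152 + 12) kHz = 328 kHz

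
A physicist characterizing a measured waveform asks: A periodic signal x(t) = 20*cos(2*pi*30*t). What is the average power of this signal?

Average power of A*cos(wt) is A^2/2.
P = 20^2 / 2 = 400/2 = 200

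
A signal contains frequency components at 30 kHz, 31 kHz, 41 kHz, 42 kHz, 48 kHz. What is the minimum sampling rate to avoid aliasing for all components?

The highest frequency component is f_max = 48 kHz.
Nyquist rate = 2 * f_max = 2 * 48 kHz = 96 kHz.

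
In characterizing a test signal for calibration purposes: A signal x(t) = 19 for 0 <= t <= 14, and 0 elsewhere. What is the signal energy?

Energy = integral of |x(t)|^2 dt over the signal duration
= 19^2 * 14 = 361 * 14 = 5054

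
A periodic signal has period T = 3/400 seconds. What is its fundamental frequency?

The fundamental frequency is the reciprocal of the period.
f = 1/T = 1/(3/400) = 400/3 Hz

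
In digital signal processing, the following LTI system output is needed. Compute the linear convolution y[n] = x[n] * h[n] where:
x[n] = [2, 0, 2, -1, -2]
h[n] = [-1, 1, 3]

y[n] = sum_k x[k]*h[n-k]. Output length = len(x) + len(h) - 1 = 5 + 3 - 1 = 7.
y[0] = 2*-1 = -2
y[1] = 0*-1 + 2*1 = 2
y[2] = 2*-1 + 0*1 + 2*3 = 4
y[3] = -1*-1 + 2*1 + 0*3 = 3
y[4] = -2*-1 + -1*1 + 2*3 = 7
y[5] = -2*1 + -1*3 = -5
y[6] = -2*3 = -6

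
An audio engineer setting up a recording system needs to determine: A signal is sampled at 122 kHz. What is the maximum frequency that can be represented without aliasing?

The maximum frequency that can be represented without aliasing
is the Nyquist frequency: f_max = f_s / 2 = 122 kHz / 2 = 61 kHz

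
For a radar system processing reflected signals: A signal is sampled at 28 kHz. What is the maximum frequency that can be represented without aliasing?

The maximum frequency that can be represented without aliasing
is the Nyquist frequency: f_max = f_s / 2 = 28 kHz / 2 = 14 kHz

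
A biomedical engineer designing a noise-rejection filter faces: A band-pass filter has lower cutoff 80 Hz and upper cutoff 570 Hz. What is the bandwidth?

Bandwidth = f_high - f_low
= 570 Hz - 80 Hz = 490 Hz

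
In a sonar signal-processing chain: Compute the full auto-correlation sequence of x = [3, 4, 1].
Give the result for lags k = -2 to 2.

r_xx[k] = sum_m x[m]*x[m+k], indexed from 0, for k = -2 to 2:
  r_xx[-2] = x[2]*x[0] = 3
  r_xx[-1] = x[1]*x[0] + x[2]*x[1] = 16
  r_xx[0] = x[0]*x[0] + x[1]*x[1] + x[2]*x[2] = 26
  r_xx[1] = x[0]*x[1] + x[1]*x[2] = 16
  r_xx[2] = x[0]*x[2] = 3
r_xx = [3, 16, 26, 16, 3]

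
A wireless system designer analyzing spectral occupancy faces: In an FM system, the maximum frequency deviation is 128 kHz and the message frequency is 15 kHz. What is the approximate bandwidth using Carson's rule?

Carson's rule: BW = 2*(delta_f + f_m)
= 2*(128 + 15) kHz = 286 kHz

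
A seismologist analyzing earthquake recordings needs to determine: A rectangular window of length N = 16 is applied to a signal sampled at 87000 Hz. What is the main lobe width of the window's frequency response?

For a rectangular window of length N,
the main lobe width in frequency is 2*f_s/N.
= 2*87000/16 = 10875 Hz
This determines the minimum frequency separation for resolving two sinusoids.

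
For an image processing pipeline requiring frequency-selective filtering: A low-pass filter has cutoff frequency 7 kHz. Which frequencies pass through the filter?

A low-pass filter passes all frequencies below the cutoff frequency 7 kHz and attenuates higher frequencies.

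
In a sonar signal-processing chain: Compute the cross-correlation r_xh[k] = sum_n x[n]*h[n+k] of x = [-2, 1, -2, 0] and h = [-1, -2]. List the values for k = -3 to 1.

Both sequences indexed from 0 and zero outside their support.
Lags with overlap: k = -3 to 1.
  r_xh[-3] = x[3]*h[0] = 0
  r_xh[-2] = x[2]*h[0] + x[3]*h[1] = 2
  r_xh[-1] = x[1]*h[0] + x[2]*h[1] = 3
  r_xh[0] = x[0]*h[0] + x[1]*h[1] = 0
  r_xh[1] = x[0]*h[1] = 4
r_xh = [0, 2, 3, 0, 4] (for k = -3, ..., 1)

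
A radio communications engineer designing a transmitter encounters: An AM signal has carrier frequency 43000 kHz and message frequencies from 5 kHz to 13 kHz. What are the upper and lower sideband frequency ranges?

Upper sideband (USB) = fc + [fm_low, fm_high] = 43000 + [5, 13] = [43005, 43013] kHz
Lower sideband (LSB) = fc - [fm_high, fm_low] = 43000 - [13, 5] = [42987, 42995] kHz
Total occupied spectrum: 42987 kHz to 43013 kHz (plus carrier at 43000 kHz)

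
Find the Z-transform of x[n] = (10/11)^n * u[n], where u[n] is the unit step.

The Z-transform of a^n * u[n] is z/(z-a) for |z| > |a|.
Here a = 10/11, so X(z) = z/(z - (10/11)) = 11z/(11z - 10)
ROC: |z| > 10/11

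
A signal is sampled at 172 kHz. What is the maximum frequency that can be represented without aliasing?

The maximum frequency that can be represented without aliasing
is the Nyquist frequency: f_max = f_s / 2 = 172 kHz / 2 = 86 kHz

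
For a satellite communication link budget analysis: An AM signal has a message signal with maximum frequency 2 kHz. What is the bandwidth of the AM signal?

In AM (double-sideband), the bandwidth is twice the message frequency.
BW = 2 * f_m = 2 * 2 kHz = 4 kHz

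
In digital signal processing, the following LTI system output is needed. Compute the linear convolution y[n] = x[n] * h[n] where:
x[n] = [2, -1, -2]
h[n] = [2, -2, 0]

y[n] = sum_k x[k]*h[n-k]. Output length = len(x) + len(h) - 1 = 3 + 3 - 1 = 5.
y[0] = 2*2 = 4
y[1] = -1*2 + 2*-2 = -6
y[2] = -2*2 + -1*-2 + 2*0 = -2
y[3] = -2*-2 + -1*0 = 4
y[4] = -2*0 = 0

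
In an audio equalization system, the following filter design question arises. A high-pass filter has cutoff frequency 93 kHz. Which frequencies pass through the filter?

A high-pass filter passes all frequencies above the cutoff frequency 93 kHz and attenuates lower frequencies.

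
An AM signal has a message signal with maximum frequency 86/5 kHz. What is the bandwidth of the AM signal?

In AM (double-sideband), the bandwidth is twice the message frequency.
BW = 2 * f_m = 2 * 86/5 kHz = 172/5 kHz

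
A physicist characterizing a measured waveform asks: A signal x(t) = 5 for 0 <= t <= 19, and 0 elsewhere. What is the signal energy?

Energy = integral of |x(t)|^2 dt over the signal duration
= 5^2 * 19 = 25 * 19 = 475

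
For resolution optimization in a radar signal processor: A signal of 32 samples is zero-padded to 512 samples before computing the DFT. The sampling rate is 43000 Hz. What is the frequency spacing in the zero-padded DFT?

Original DFT: N = 32, resolution = f_s/N = 43000/32 = 5375/4 Hz
Zero-padded DFT: N = 512, resolution = f_s/N = 43000/512 = 5375/64 Hz
Zero-padding interpolates the spectrum (finer frequency grid)
but does NOT improve the true spectral resolution (ability to resolve close frequencies).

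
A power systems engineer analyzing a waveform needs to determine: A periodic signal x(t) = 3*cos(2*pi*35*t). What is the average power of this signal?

Average power of A*cos(wt) is A^2/2.
P = 3^2 / 2 = 9/2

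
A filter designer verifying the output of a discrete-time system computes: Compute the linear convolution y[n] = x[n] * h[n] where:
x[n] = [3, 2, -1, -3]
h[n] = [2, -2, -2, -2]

y[n] = sum_k x[k]*h[n-k]. Output length = len(x) + len(h) - 1 = 4 + 4 - 1 = 7.
y[0] = 3*2 = 6
y[1] = 2*2 + 3*-2 = -2
y[2] = -1*2 + 2*-2 + 3*-2 = -12
y[3] = -3*2 + -1*-2 + 2*-2 + 3*-2 = -14
y[4] = -3*-2 + -1*-2 + 2*-2 = 4
y[5] = -3*-2 + -1*-2 = 8
y[6] = -3*-2 = 6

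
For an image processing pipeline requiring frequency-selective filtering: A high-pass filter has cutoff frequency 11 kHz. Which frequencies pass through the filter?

A high-pass filter passes all frequencies above the cutoff frequency 11 kHz and attenuates lower frequencies.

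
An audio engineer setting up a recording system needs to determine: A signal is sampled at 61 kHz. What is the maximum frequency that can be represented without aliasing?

The maximum frequency that can be represented without aliasing
is the Nyquist frequency: f_max = f_s / 2 = 61 kHz / 2 = 61/2 kHz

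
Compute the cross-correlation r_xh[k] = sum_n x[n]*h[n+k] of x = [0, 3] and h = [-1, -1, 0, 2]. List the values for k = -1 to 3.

Both sequences indexed from 0 and zero outside their support.
Lags with overlap: k = -1 to 3.
  r_xh[-1] = x[1]*h[0] = -3
  r_xh[0] = x[0]*h[0] + x[1]*h[1] = -3
  r_xh[1] = x[0]*h[1] + x[1]*h[2] = 0
  r_xh[2] = x[0]*h[2] + x[1]*h[3] = 6
  r_xh[3] = x[0]*h[3] = 0
r_xh = [-3, -3, 0, 6, 0] (for k = -1, ..., 3)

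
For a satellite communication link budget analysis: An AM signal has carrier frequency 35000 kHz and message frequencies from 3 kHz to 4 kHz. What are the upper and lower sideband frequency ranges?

Upper sideband (USB) = fc + [fm_low, fm_high] = 35000 + [3, 4] = [35003, 35004] kHz
Lower sideband (LSB) = fc - [fm_high, fm_low] = 35000 - [4, 3] = [34996, 34997] kHz
Total occupied spectrum: 34996 kHz to 35004 kHz (plus carrier at 35000 kHz)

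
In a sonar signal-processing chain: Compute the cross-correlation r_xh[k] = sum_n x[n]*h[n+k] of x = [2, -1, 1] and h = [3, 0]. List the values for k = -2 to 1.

Both sequences indexed from 0 and zero outside their support.
Lags with overlap: k = -2 to 1.
  r_xh[-2] = x[2]*h[0] = 3
  r_xh[-1] = x[1]*h[0] + x[2]*h[1] = -3
  r_xh[0] = x[0]*h[0] + x[1]*h[1] = 6
  r_xh[1] = x[0]*h[1] = 0
r_xh = [3, -3, 6, 0] (for k = -2, ..., 1)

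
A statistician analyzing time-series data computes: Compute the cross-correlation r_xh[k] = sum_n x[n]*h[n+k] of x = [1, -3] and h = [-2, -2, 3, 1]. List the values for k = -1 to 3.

Both sequences indexed from 0 and zero outside their support.
Lags with overlap: k = -1 to 3.
  r_xh[-1] = x[1]*h[0] = 6
  r_xh[0] = x[0]*h[0] + x[1]*h[1] = 4
  r_xh[1] = x[0]*h[1] + x[1]*h[2] = -11
  r_xh[2] = x[0]*h[2] + x[1]*h[3] = 0
  r_xh[3] = x[0]*h[3] = 1
r_xh = [6, 4, -11, 0, 1] (for k = -1, ..., 3)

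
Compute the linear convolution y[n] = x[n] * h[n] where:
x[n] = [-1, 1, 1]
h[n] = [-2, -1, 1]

y[n] = sum_k x[k]*h[n-k]. Output length = len(x) + len(h) - 1 = 3 + 3 - 1 = 5.
y[0] = -1*-2 = 2
y[1] = 1*-2 + -1*-1 = -1
y[2] = 1*-2 + 1*-1 + -1*1 = -4
y[3] = 1*-1 + 1*1 = 0
y[4] = 1*1 = 1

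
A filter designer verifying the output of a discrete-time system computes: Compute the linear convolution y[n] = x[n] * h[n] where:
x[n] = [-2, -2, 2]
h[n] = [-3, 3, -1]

y[n] = sum_k x[k]*h[n-k]. Output length = len(x) + len(h) - 1 = 3 + 3 - 1 = 5.
y[0] = -2*-3 = 6
y[1] = -2*-3 + -2*3 = 0
y[2] = 2*-3 + -2*3 + -2*-1 = -10
y[3] = 2*3 + -2*-1 = 8
y[4] = 2*-1 = -2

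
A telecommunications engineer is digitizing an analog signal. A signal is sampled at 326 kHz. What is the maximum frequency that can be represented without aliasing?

The maximum frequency that can be represented without aliasing
is the Nyquist frequency: f_max = f_s / 2 = 326 kHz / 2 = 163 kHz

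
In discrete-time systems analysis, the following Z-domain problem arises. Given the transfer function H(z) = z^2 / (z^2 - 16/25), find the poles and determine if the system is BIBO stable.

Poles are roots of the denominator: z^2 - 16/25 = 0.
Quadratic formula: z = [-(0) +/- sqrt((0)^2 - 4*(-16/25))] / 2
Discriminant = 0 + 64/25 = 64/25; sqrt = 8/5.
z = (0 +/- 8/5) / 2 => z = 4/5 or z = -4/5.
|p1| = 4/5, |p2| = 4/5.
For BIBO stability, all poles must lie inside the unit circle (|p| < 1).
System is STABLE since both |p| < 1.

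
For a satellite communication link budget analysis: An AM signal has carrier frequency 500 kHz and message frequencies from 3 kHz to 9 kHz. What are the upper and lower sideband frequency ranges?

Upper sideband (USB) = fc + [fm_low, fm_high] = 500 + [3, 9] = [503, 509] kHz
Lower sideband (LSB) = fc - [fm_high, fm_low] = 500 - [9, 3] = [491, 497] kHz
Total occupied spectrum: 491 kHz to 509 kHz (plus carrier at 500 kHz)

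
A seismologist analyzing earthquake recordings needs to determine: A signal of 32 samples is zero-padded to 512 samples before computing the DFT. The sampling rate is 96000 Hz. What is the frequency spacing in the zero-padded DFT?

Original DFT: N = 32, resolution = f_s/N = 96000/32 = 3000 Hz
Zero-padded DFT: N = 512, resolution = f_s/N = 96000/512 = 375/2 Hz
Zero-padding interpolates the spectrum (finer frequency grid)
but does NOT improve the true spectral resolution (ability to resolve close frequencies).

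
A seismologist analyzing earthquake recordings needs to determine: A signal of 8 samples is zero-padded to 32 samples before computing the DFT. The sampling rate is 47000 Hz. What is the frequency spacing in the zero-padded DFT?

Original DFT: N = 8, resolution = f_s/N = 47000/8 = 5875 Hz
Zero-padded DFT: N = 32, resolution = f_s/N = 47000/32 = 5875/4 Hz
Zero-padding interpolates the spectrum (finer frequency grid)
but does NOT improve the true spectral resolution (ability to resolve close frequencies).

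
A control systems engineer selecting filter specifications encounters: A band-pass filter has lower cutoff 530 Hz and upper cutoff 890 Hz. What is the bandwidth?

Bandwidth = f_high - f_low
= 890 Hz - 530 Hz = 360 Hz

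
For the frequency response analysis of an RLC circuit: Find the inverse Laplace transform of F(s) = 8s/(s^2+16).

Standard pair: s/(s^2+w^2) <-> cos(wt)*u(t)
With k=8, w=4: f(t) = 8*cos(4t)*u(t)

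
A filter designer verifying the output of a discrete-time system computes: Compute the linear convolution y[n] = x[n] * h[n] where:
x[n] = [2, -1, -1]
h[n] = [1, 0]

y[n] = sum_k x[k]*h[n-k]. Output length = len(x) + len(h) - 1 = 3 + 2 - 1 = 4.
y[0] = 2*1 = 2
y[1] = -1*1 + 2*0 = -1
y[2] = -1*1 + -1*0 = -1
y[3] = -1*0 = 0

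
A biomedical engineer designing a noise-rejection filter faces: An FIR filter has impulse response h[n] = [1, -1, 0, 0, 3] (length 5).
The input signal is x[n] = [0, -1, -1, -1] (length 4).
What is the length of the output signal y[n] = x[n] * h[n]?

For linear convolution, the output length is:
len(y) = len(x) + len(h) - 1 = 4 + 5 - 1 = 8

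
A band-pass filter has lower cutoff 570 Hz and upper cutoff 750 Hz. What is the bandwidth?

Bandwidth = f_high - f_low
= 750 Hz - 570 Hz = 180 Hz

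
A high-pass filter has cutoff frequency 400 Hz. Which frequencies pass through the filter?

A high-pass filter passes all frequencies above the cutoff frequency 400 Hz and attenuates lower frequencies.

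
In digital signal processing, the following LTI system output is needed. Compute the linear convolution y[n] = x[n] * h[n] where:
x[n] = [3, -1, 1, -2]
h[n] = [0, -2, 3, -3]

y[n] = sum_k x[k]*h[n-k]. Output length = len(x) + len(h) - 1 = 4 + 4 - 1 = 7.
y[0] = 3*0 = 0
y[1] = -1*0 + 3*-2 = -6
y[2] = 1*0 + -1*-2 + 3*3 = 11
y[3] = -2*0 + 1*-2 + -1*3 + 3*-3 = -14
y[4] = -2*-2 + 1*3 + -1*-3 = 10
y[5] = -2*3 + 1*-3 = -9
y[6] = -2*-3 = 6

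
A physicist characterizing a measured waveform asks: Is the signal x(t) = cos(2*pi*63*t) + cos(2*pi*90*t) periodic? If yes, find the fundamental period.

f1 = 63 Hz, f2 = 90 Hz
Period T1 = 1/63, T2 = 1/90
Ratio T1/T2 = 90/63, which is rational.
The signal is periodic with fundamental period T = 1/GCD(63,90) = 1/9 s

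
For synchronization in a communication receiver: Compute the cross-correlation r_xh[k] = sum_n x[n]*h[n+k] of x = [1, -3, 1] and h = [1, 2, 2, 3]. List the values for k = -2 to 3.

Both sequences indexed from 0 and zero outside their support.
Lags with overlap: k = -2 to 3.
  r_xh[-2] = x[2]*h[0] = 1
  r_xh[-1] = x[1]*h[0] + x[2]*h[1] = -1
  r_xh[0] = x[0]*h[0] + x[1]*h[1] + x[2]*h[2] = -3
  r_xh[1] = x[0]*h[1] + x[1]*h[2] + x[2]*h[3] = -1
  r_xh[2] = x[0]*h[2] + x[1]*h[3] = -7
  r_xh[3] = x[0]*h[3] = 3
r_xh = [1, -1, -3, -1, -7, 3] (for k = -2, ..., 3)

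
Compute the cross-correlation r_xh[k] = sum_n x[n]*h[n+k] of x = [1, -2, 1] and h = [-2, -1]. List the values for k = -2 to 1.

Both sequences indexed from 0 and zero outside their support.
Lags with overlap: k = -2 to 1.
  r_xh[-2] = x[2]*h[0] = -2
  r_xh[-1] = x[1]*h[0] + x[2]*h[1] = 3
  r_xh[0] = x[0]*h[0] + x[1]*h[1] = 0
  r_xh[1] = x[0]*h[1] = -1
r_xh = [-2, 3, 0, -1] (for k = -2, ..., 1)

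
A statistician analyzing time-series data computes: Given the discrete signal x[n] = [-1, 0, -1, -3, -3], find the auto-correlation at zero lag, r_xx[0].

The auto-correlation at zero lag r_xx[0] equals the signal energy.
r_xx[0] = sum of x[n]^2 = (-1)^2 + 0^2 + (-1)^2 + (-3)^2 + (-3)^2
= 1 + 0 + 1 + 9 + 9 = 20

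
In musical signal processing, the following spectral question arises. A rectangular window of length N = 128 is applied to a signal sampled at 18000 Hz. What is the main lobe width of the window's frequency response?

For a rectangular window of length N,
the main lobe width in frequency is 2*f_s/N.
= 2*18000/128 = 1125/4 Hz
This determines the minimum frequency separation for resolving two sinusoids.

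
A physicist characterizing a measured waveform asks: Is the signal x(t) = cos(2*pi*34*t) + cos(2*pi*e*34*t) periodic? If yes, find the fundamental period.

f1 = 34 Hz, f2 = 34*e Hz
Ratio f2/f1 = e, which is irrational.
Since the frequency ratio is irrational, no common period exists.
The signal is not periodic.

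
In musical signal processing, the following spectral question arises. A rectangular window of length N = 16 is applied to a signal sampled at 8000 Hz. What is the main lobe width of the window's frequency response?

For a rectangular window of length N,
the main lobe width in frequency is 2*f_s/N.
= 2*8000/16 = 1000 Hz
This determines the minimum frequency separation for resolving two sinusoids.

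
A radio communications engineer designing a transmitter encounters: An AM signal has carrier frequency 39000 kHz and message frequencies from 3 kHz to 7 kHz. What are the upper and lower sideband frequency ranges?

Upper sideband (USB) = fc + [fm_low, fm_high] = 39000 + [3, 7] = [39003, 39007] kHz
Lower sideband (LSB) = fc - [fm_high, fm_low] = 39000 - [7, 3] = [38993, 38997] kHz
Total occupied spectrum: 38993 kHz to 39007 kHz (plus carrier at 39000 kHz)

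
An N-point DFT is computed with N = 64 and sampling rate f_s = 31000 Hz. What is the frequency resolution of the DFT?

DFT frequency resolution = f_s / N
= 31000 / 64 = 3875/8 Hz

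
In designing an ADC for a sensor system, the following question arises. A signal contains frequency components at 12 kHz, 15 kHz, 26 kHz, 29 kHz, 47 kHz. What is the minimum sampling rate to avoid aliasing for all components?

The highest frequency component is f_max = 47 kHz.
Nyquist rate = 2 * f_max = 2 * 47 kHz = 94 kHz.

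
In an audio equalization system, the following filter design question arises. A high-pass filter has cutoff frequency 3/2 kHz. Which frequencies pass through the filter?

A high-pass filter passes all frequencies above the cutoff frequency 3/2 kHz and attenuates lower frequencies.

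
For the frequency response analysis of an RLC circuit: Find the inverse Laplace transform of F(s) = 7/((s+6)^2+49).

Standard pair: w/((s+a)^2+w^2) <-> e^(-at)*sin(wt)*u(t)
With a=6, w=7: f(t) = e^(-6t)*sin(7t)*u(t)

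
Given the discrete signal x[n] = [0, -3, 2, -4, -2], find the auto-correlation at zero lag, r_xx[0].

The auto-correlation at zero lag r_xx[0] equals the signal energy.
r_xx[0] = sum of x[n]^2 = 0^2 + (-3)^2 + 2^2 + (-4)^2 + (-2)^2
= 0 + 9 + 4 + 16 + 4 = 33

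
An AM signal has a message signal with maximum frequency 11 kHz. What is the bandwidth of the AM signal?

In AM (double-sideband), the bandwidth is twice the message frequency.
BW = 2 * f_m = 2 * 11 kHz = 22 kHz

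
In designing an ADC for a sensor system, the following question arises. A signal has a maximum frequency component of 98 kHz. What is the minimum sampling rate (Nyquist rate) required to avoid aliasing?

By the Nyquist-Shannon sampling theorem,
the minimum sampling rate (Nyquist rate) must be at least 2 * f_max.
Nyquist rate = 2 * 98 kHz = 196 kHz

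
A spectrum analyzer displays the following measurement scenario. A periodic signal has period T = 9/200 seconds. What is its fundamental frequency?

The fundamental frequency is the reciprocal of the period.
f = 1/T = 1/(9/200) = 200/9 Hz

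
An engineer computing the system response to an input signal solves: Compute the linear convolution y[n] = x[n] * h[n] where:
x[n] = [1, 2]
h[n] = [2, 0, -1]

y[n] = sum_k x[k]*h[n-k]. Output length = len(x) + len(h) - 1 = 2 + 3 - 1 = 4.
y[0] = 1*2 = 2
y[1] = 2*2 + 1*0 = 4
y[2] = 2*0 + 1*-1 = -1
y[3] = 2*-1 = -2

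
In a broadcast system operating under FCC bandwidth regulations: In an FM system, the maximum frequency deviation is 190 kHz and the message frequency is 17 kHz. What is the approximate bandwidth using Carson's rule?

Carson's rule: BW = 2*(delta_f + f_m)
= 2*(190 + 17) kHz = 414 kHz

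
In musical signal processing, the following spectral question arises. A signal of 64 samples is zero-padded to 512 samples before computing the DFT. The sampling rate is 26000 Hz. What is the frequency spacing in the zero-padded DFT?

Original DFT: N = 64, resolution = f_s/N = 26000/64 = 1625/4 Hz
Zero-padded DFT: N = 512, resolution = f_s/N = 26000/512 = 1625/32 Hz
Zero-padding interpolates the spectrum (finer frequency grid)
but does NOT improve the true spectral resolution (ability to resolve close frequencies).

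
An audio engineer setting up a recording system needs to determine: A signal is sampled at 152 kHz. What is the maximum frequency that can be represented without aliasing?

The maximum frequency that can be represented without aliasing
is the Nyquist frequency: f_max = f_s / 2 = 152 kHz / 2 = 76 kHz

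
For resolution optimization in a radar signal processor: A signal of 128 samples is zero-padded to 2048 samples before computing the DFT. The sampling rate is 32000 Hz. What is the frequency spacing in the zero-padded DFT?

Original DFT: N = 128, resolution = f_s/N = 32000/128 = 250 Hz
Zero-padded DFT: N = 2048, resolution = f_s/N = 32000/2048 = 125/8 Hz
Zero-padding interpolates the spectrum (finer frequency grid)
but does NOT improve the true spectral resolution (ability to resolve close frequencies).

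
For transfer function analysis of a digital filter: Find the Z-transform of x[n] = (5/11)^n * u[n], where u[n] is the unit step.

The Z-transform of a^n * u[n] is z/(z-a) for |z| > |a|.
Here a = 5/11, so X(z) = z/(z - (5/11)) = 11z/(11z - 5)
ROC: |z| > 5/11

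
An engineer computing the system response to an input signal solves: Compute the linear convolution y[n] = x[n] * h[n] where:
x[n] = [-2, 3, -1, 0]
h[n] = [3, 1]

y[n] = sum_k x[k]*h[n-k]. Output length = len(x) + len(h) - 1 = 4 + 2 - 1 = 5.
y[0] = -2*3 = -6
y[1] = 3*3 + -2*1 = 7
y[2] = -1*3 + 3*1 = 0
y[3] = 0*3 + -1*1 = -1
y[4] = 0*1 = 0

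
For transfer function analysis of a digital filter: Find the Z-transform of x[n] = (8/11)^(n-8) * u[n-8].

Time-shifting property: if X(z) = Z{x[n]}, then Z{x[n-d]} = z^(-d) * X(z)
X(z) = z/(z - 8/11) for x[n] = (8/11)^n * u[n]
Z{x[n-8]} = z^(-8) * z/(z - 8/11) = z^(-7)/(z - 8/11)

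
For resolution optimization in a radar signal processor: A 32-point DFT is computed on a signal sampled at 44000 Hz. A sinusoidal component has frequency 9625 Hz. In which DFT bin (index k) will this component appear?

DFT frequency resolution = f_s/N = 44000/32 = 1375 Hz
Bin index k = f_signal / resolution = 9625 / 1375 = 7
The signal frequency 9625 Hz falls in DFT bin k = 7.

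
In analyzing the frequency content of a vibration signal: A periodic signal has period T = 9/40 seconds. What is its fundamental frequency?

The fundamental frequency is the reciprocal of the period.
f = 1/T = 1/(9/40) = 40/9 Hz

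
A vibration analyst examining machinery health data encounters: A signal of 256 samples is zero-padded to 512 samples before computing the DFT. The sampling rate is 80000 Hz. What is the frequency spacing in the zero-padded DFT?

Original DFT: N = 256, resolution = f_s/N = 80000/256 = 625/2 Hz
Zero-padded DFT: N = 512, resolution = f_s/N = 80000/512 = 625/4 Hz
Zero-padding interpolates the spectrum (finer frequency grid)
but does NOT improve the true spectral resolution (ability to resolve close frequencies).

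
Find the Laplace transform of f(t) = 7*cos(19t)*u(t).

Standard pair: cos(wt)*u(t) <-> s/(s^2+w^2)
With w = 19: L{7*cos(19t)*u(t)} = 7s/(s^2+361)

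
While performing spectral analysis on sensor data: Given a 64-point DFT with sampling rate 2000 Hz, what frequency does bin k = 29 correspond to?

The frequency of DFT bin k is: f_k = k * f_s / N
f_29 = 29 * 2000 / 64 = 3625/4 Hz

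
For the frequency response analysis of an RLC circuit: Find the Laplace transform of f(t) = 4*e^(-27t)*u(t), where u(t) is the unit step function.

Standard Laplace transform pair:
e^(-at)*u(t) <-> 1/(s+a)
With a = 27: L{4*e^(-27t)*u(t)} = 4/(s+27), ROC: Re(s) > -27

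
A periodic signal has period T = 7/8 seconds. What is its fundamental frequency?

The fundamental frequency is the reciprocal of the period.
f = 1/T = 1/(7/8) = 8/7 Hz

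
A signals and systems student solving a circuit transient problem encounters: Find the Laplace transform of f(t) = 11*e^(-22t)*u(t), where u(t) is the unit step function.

Standard Laplace transform pair:
e^(-at)*u(t) <-> 1/(s+a)
With a = 22: L{11*e^(-22t)*u(t)} = 11/(s+22), ROC: Re(s) > -22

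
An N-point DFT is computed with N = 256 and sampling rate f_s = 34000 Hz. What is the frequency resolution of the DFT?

DFT frequency resolution = f_s / N
= 34000 / 256 = 2125/16 Hz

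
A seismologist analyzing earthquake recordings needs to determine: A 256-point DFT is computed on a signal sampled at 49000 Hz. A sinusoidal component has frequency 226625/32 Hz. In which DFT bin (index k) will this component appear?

DFT frequency resolution = f_s/N = 49000/256 = 6125/32 Hz
Bin index k = f_signal / resolution = 226625/32 / 6125/32 = 37
The signal frequency 226625/32 Hz falls in DFT bin k = 37.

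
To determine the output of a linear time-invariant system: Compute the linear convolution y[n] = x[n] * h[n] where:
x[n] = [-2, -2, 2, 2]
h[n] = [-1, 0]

y[n] = sum_k x[k]*h[n-k]. Output length = len(x) + len(h) - 1 = 4 + 2 - 1 = 5.
y[0] = -2*-1 = 2
y[1] = -2*-1 + -2*0 = 2
y[2] = 2*-1 + -2*0 = -2
y[3] = 2*-1 + 2*0 = -2
y[4] = 2*0 = 0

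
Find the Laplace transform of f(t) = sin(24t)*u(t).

Standard pair: sin(wt)*u(t) <-> w/(s^2+w^2)
With w = 24: L{sin(24t)*u(t)} = 24/(s^2+576)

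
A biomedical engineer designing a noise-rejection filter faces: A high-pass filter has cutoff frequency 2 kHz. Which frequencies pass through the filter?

A high-pass filter passes all frequencies above the cutoff frequency 2 kHz and attenuates lower frequencies.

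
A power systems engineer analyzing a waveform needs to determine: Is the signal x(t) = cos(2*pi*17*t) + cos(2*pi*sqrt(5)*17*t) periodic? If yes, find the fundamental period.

f1 = 17 Hz, f2 = 17*sqrt(5) Hz
Ratio f2/f1 = sqrt(5), which is irrational.
Since the frequency ratio is irrational, no common period exists.
The signal is not periodic.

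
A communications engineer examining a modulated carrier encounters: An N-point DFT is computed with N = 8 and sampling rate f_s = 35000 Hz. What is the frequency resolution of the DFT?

DFT frequency resolution = f_s / N
= 35000 / 8 = 4375 Hz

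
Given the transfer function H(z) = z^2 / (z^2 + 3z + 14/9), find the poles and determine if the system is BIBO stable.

Poles are roots of the denominator: z^2 + 3z + 14/9 = 0.
Quadratic formula: z = [-(3) +/- sqrt((3)^2 - 4*(14/9))] / 2
Discriminant = 9 - 56/9 = 25/9; sqrt = 5/3.
z = (-3 +/- 5/3) / 2 => z = -2/3 or z = -7/3.
|p1| = 7/3, |p2| = 2/3.
For BIBO stability, all poles must lie inside the unit circle (|p| < 1).
System is UNSTABLE since at least one |p| >= 1.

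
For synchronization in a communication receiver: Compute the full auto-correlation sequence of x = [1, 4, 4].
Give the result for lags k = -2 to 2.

r_xx[k] = sum_m x[m]*x[m+k], indexed from 0, for k = -2 to 2:
  r_xx[-2] = x[2]*x[0] = 4
  r_xx[-1] = x[1]*x[0] + x[2]*x[1] = 20
  r_xx[0] = x[0]*x[0] + x[1]*x[1] + x[2]*x[2] = 33
  r_xx[1] = x[0]*x[1] + x[1]*x[2] = 20
  r_xx[2] = x[0]*x[2] = 4
r_xx = [4, 20, 33, 20, 4]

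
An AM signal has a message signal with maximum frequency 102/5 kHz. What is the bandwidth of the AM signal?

In AM (double-sideband), the bandwidth is twice the message frequency.
BW = 2 * f_m = 2 * 102/5 kHz = 204/5 kHz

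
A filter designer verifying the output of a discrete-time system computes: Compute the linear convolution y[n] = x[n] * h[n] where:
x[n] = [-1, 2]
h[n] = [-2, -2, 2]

y[n] = sum_k x[k]*h[n-k]. Output length = len(x) + len(h) - 1 = 2 + 3 - 1 = 4.
y[0] = -1*-2 = 2
y[1] = 2*-2 + -1*-2 = -2
y[2] = 2*-2 + -1*2 = -6
y[3] = 2*2 = 4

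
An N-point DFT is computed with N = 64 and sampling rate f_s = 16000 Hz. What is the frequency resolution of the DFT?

DFT frequency resolution = f_s / N
= 16000 / 64 = 250 Hz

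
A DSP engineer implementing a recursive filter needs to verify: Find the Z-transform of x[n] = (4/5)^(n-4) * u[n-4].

Time-shifting property: if X(z) = Z{x[n]}, then Z{x[n-d]} = z^(-d) * X(z)
X(z) = z/(z - 4/5) for x[n] = (4/5)^n * u[n]
Z{x[n-4]} = z^(-4) * z/(z - 4/5) = z^(-3)/(z - 4/5)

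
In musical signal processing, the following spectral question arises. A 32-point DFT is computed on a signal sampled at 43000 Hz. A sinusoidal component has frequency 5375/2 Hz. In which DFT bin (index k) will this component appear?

DFT frequency resolution = f_s/N = 43000/32 = 5375/4 Hz
Bin index k = f_signal / resolution = 5375/2 / 5375/4 = 2
The signal frequency 5375/2 Hz falls in DFT bin k = 2.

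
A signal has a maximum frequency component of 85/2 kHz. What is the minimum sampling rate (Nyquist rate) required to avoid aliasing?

By the Nyquist-Shannon sampling theorem,
the minimum sampling rate (Nyquist rate) must be at least 2 * f_max.
Nyquist rate = 2 * 85/2 kHz = 85 kHz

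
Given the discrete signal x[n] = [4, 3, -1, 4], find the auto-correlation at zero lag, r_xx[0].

The auto-correlation at zero lag r_xx[0] equals the signal energy.
r_xx[0] = sum of x[n]^2 = 4^2 + 3^2 + (-1)^2 + 4^2
= 16 + 9 + 1 + 16 = 42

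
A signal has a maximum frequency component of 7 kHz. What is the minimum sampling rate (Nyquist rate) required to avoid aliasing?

By the Nyquist-Shannon sampling theorem,
the minimum sampling rate (Nyquist rate) must be at least 2 * f_max.
Nyquist rate = 2 * 7 kHz = 14 kHz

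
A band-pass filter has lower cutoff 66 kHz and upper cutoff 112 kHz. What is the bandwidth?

Bandwidth = f_high - f_low
= 112 kHz - 66 kHz = 46 kHz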